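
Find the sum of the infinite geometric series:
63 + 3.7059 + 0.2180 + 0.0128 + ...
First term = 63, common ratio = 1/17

For |r| < 1, S = a / (1 - r)
S = 63 / (1 - (1/17))
S = 63 / (16/17)
S = 1071/16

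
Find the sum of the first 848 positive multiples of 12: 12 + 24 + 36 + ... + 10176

Factor out 12: = 12(1 + 2 + ... + 848) = 12 × n(n+1)/2
= 12 × 848×849/2
= 12 × 359976
= 4319712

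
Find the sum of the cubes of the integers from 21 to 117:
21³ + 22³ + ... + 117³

Use ∑_{k=1}^{n} k³ = [n(n+1)/2]², then subtract the first 20 terms.
∑_{k=1}^{117} k³ = [117×118/2]² = 6903² = 47651409
∑_{k=1}^{20} k³ = [20×21/2]² = 210² = 44100
∑_{k=21}^{117} k³ = 47651409 - 44100 = 47607309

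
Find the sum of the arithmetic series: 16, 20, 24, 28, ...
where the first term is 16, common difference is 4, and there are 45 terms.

Sₙ = n/2 × (first + last)
Last term = a + (n-1)d = 16 + (45-1)×4 = 192
S_45 = 45/2 × (16 + 192)
S_45 = 45/2 × 208 = 4680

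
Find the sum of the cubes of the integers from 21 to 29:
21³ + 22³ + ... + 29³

Use ∑_{k=1}^{n} k³ = [n(n+1)/2]², then subtract the first 20 terms.
∑_{k=1}^{29} k³ = [29×30/2]² = 435² = 189225
∑_{k=1}^{20} k³ = [20×21/2]² = 210² = 44100
∑_{k=21}^{29} k³ = 189225 - 44100 = 145125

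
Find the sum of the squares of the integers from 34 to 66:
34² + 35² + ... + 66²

Use ∑_{k=1}^{n} k² = n(n+1)(2n+1)/6, then subtract the first 33 terms.
∑_{k=1}^{66} k² = 66×67×133/6 = 98021
∑_{k=1}^{33} k² = 33×34×67/6 = 12529
∑_{k=34}^{66} k² = 98021 - 12529 = 85492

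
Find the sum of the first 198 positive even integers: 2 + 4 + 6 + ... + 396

Sum of first n even numbers = n(n+1)
= 198×199
= 39402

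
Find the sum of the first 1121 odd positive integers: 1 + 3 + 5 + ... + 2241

Sum of first n odd numbers = n²
= 1121²
= 1256641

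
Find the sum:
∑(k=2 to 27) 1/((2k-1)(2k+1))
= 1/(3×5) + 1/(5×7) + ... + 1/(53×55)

Partial fractions: 1/((2k-1)(2k+1)) = (1/2)[1/(2k-1) - 1/(2k+1)]
The series telescopes:
= (1/2)[1/3 - 1/55]
= 26/165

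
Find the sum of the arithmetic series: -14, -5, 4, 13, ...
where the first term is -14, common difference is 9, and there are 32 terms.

Sₙ = n/2 × (first + last)
Last term = a + (n-1)d = -14 + (32-1)×9 = 265
S_32 = 32/2 × (-14 + 265)
S_32 = 32/2 × 251 = 4016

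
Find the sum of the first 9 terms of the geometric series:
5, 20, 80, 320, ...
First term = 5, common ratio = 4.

Sₙ = a(1 - rⁿ) / (1 - r)
S_9 = 5(1 - 4^9) / (1 - 4)
S_9 = 5(1 - 262144) / (-3)
S_9 = 436905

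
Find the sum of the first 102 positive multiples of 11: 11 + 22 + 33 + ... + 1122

Factor out 11: = 11(1 + 2 + ... + 102) = 11 × n(n+1)/2
= 11 × 102×103/2
= 11 × 5253
= 57783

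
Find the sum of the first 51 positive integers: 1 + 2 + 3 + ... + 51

Formula: ∑k = n(n+1)/2
= 51×52/2
= 2652/2
= 1326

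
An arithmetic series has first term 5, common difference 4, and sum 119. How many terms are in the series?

Using S = n/2 × [2a + (n-1)d]
119 = n/2 × [2(5) + (n-1)(4)]
119 = n/2 × [10 + 4n - 4]
238 = n × [6 + 4n]
4n² + (6)n - 238 = 0
Discriminant: Δ = (6)² - 4(4)(-238) = 36 + 3808 = 3844
√Δ = 62
n = [-(6) + √Δ] / (2·4) = (-6 + 62) / 8 = 56 / 8 = 7
(The negative root is discarded since n must be a positive integer.)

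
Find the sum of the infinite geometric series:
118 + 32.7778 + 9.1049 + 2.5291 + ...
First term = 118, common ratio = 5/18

For |r| < 1, S = a / (1 - r)
S = 118 / (1 - (5/18))
S = 118 / (13/18)
S = 2124/13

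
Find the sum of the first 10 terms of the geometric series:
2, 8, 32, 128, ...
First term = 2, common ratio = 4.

Sₙ = a(1 - rⁿ) / (1 - r)
S_10 = 2(1 - 4^10) / (1 - 4)
S_10 = 2(1 - 1048576) / (-3)
S_10 = 699050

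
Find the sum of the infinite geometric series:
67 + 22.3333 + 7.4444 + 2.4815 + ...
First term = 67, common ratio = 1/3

For |r| < 1, S = a / (1 - r)
S = 67 / (1 - (1/3))
S = 67 / (2/3)
S = 201/2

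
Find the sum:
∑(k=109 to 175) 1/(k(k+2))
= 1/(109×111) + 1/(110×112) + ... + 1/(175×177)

Partial fractions: 1/(k(k+2)) = (1/2)[1/k - 1/(k+2)]
Telescoping leaves the first two and last two terms:
= (1/2)[1/109 + 1/110 - 1/176 - 1/177]
= 117719/33955680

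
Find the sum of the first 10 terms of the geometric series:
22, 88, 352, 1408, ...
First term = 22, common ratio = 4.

Sₙ = a(1 - rⁿ) / (1 - r)
S_10 = 22(1 - 4^10) / (1 - 4)
S_10 = 22(1 - 1048576) / (-3)
S_10 = 7689550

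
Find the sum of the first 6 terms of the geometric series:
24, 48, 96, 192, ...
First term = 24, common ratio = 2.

Sₙ = a(1 - rⁿ) / (1 - r)
S_6 = 24(1 - 2^6) / (1 - 2)
S_6 = 24(1 - 64) / (-1)
S_6 = 1512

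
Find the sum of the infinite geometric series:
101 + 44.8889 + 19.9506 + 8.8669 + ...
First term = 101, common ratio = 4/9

For |r| < 1, S = a / (1 - r)
S = 101 / (1 - (4/9))
S = 101 / (5/9)
S = 909/5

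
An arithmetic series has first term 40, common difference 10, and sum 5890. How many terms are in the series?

Using S = n/2 × [2a + (n-1)d]
5890 = n/2 × [2(40) + (n-1)(10)]
5890 = n/2 × [80 + 10n - 10]
11780 = n × [70 + 10n]
10n² + (70)n - 11780 = 0
Discriminant: Δ = (70)² - 4(10)(-11780) = 4900 + 471200 = 476100
√Δ = 690
n = [-(70) + √Δ] / (2·10) = (-70 + 690) / 20 = 620 / 20 = 31
(The negative root is discarded since n must be a positive integer.)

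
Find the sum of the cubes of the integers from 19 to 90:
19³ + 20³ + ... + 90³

Use ∑_{k=1}^{n} k³ = [n(n+1)/2]², then subtract the first 18 terms.
∑_{k=1}^{90} k³ = [90×91/2]² = 4095² = 16769025
∑_{k=1}^{18} k³ = [18×19/2]² = 171² = 29241
∑_{k=19}^{90} k³ = 16769025 - 29241 = 16739784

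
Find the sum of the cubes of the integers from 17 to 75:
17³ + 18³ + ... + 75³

Use ∑_{k=1}^{n} k³ = [n(n+1)/2]², then subtract the first 16 terms.
∑_{k=1}^{75} k³ = [75×76/2]² = 2850² = 8122500
∑_{k=1}^{16} k³ = [16×17/2]² = 136² = 18496
∑_{k=17}^{75} k³ = 8122500 - 18496 = 8104004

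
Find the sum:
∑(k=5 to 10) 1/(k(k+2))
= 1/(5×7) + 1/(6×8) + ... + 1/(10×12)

Partial fractions: 1/(k(k+2)) = (1/2)[1/k - 1/(k+2)]
Telescoping leaves the first two and last two terms:
= (1/2)[1/5 + 1/6 - 1/11 - 1/12]
= 127/1320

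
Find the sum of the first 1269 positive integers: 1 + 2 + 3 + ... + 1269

Formula: ∑k = n(n+1)/2
= 1269×1270/2
= 1611630/2
= 805815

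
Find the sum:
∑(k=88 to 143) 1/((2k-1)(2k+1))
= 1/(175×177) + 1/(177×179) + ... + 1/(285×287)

Partial fractions: 1/((2k-1)(2k+1)) = (1/2)[1/(2k-1) - 1/(2k+1)]
The series telescopes:
= (1/2)[1/175 - 1/287]
= 8/7175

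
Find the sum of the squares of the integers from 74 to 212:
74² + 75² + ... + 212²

Use ∑_{k=1}^{n} k² = n(n+1)(2n+1)/6, then subtract the first 73 terms.
∑_{k=1}^{212} k² = 212×213×425/6 = 3198550
∑_{k=1}^{73} k² = 73×74×147/6 = 132349
∑_{k=74}^{212} k² = 3198550 - 132349 = 3066201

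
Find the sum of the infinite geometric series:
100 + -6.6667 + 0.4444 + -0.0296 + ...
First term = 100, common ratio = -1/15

For |r| < 1, S = a / (1 - r)
S = 100 / (1 - (-1/15))
S = 100 / (16/15)
S = 375/4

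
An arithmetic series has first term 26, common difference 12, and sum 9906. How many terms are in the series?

Using S = n/2 × [2a + (n-1)d]
9906 = n/2 × [2(26) + (n-1)(12)]
9906 = n/2 × [52 + 12n - 12]
19812 = n × [40 + 12n]
12n² + (40)n - 19812 = 0
Discriminant: Δ = (40)² - 4(12)(-19812) = 1600 + 950976 = 952576
√Δ = 976
n = [-(40) + √Δ] / (2·12) = (-40 + 976) / 24 = 936 / 24 = 39
(The negative root is discarded since n must be a positive integer.)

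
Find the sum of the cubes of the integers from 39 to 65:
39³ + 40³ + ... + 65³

Use ∑_{k=1}^{n} k³ = [n(n+1)/2]², then subtract the first 38 terms.
∑_{k=1}^{65} k³ = [65×66/2]² = 2145² = 4601025
∑_{k=1}^{38} k³ = [38×39/2]² = 741² = 549081
∑_{k=39}^{65} k³ = 4601025 - 549081 = 4051944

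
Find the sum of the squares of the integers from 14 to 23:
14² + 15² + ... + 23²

Use ∑_{k=1}^{n} k² = n(n+1)(2n+1)/6, then subtract the first 13 terms.
∑_{k=1}^{23} k² = 23×24×47/6 = 4324
∑_{k=1}^{13} k² = 13×14×27/6 = 819
∑_{k=14}^{23} k² = 4324 - 819 = 3505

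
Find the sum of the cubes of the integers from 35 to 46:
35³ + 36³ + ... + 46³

Use ∑_{k=1}^{n} k³ = [n(n+1)/2]², then subtract the first 34 terms.
∑_{k=1}^{46} k³ = [46×47/2]² = 1081² = 1168561
∑_{k=1}^{34} k³ = [34×35/2]² = 595² = 354025
∑_{k=35}^{46} k³ = 1168561 - 354025 = 814536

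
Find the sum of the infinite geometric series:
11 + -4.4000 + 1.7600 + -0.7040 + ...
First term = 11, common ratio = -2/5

For |r| < 1, S = a / (1 - r)
S = 11 / (1 - (-2/5))
S = 11 / (7/5)
S = 55/7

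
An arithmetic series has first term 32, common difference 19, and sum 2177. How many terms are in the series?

Using S = n/2 × [2a + (n-1)d]
2177 = n/2 × [2(32) + (n-1)(19)]
2177 = n/2 × [64 + 19n - 19]
4354 = n × [45 + 19n]
19n² + (45)n - 4354 = 0
Discriminant: Δ = (45)² - 4(19)(-4354) = 2025 + 330904 = 332929
√Δ = 577
n = [-(45) + √Δ] / (2·19) = (-45 + 577) / 38 = 532 / 38 = 14
(The negative root is discarded since n must be a positive integer.)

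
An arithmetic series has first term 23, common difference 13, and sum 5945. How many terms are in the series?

Using S = n/2 × [2a + (n-1)d]
5945 = n/2 × [2(23) + (n-1)(13)]
5945 = n/2 × [46 + 13n - 13]
11890 = n × [33 + 13n]
13n² + (33)n - 11890 = 0
Discriminant: Δ = (33)² - 4(13)(-11890) = 1089 + 618280 = 619369
√Δ = 787
n = [-(33) + √Δ] / (2·13) = (-33 + 787) / 26 = 754 / 26 = 29
(The negative root is discarded since n must be a positive integer.)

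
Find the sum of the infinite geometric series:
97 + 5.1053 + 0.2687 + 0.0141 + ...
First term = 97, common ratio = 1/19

For |r| < 1, S = a / (1 - r)
S = 97 / (1 - (1/19))
S = 97 / (18/19)
S = 1843/18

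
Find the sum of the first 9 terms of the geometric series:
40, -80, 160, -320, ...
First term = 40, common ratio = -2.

Sₙ = a(1 - rⁿ) / (1 - r)
S_9 = 40(1 - (-2)^9) / (1 - (-2))
S_9 = 40(1 - (-512)) / (3)
S_9 = 6840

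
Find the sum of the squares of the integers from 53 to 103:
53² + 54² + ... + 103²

Use ∑_{k=1}^{n} k² = n(n+1)(2n+1)/6, then subtract the first 52 terms.
∑_{k=1}^{103} k² = 103×104×207/6 = 369564
∑_{k=1}^{52} k² = 52×53×105/6 = 48230
∑_{k=53}^{103} k² = 369564 - 48230 = 321334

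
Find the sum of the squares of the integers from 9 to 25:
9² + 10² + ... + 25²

Use ∑_{k=1}^{n} k² = n(n+1)(2n+1)/6, then subtract the first 8 terms.
∑_{k=1}^{25} k² = 25×26×51/6 = 5525
∑_{k=1}^{8} k² = 8×9×17/6 = 204
∑_{k=9}^{25} k² = 5525 - 204 = 5321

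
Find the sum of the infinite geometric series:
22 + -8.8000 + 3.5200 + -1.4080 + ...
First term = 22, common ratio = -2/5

For |r| < 1, S = a / (1 - r)
S = 22 / (1 - (-2/5))
S = 22 / (7/5)
S = 110/7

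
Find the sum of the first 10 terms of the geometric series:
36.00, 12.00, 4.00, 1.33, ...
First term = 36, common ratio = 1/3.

Sₙ = a(1 - rⁿ) / (1 - r)
S_10 = 36(1 - (1/3)^10) / (1 - (1/3))
S_10 = 36(1 - (1/59049)) / (2/3)
S_10 = 118096/2187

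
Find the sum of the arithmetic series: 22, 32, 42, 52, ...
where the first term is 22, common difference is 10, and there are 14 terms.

Sₙ = n/2 × (first + last)
Last term = a + (n-1)d = 22 + (14-1)×10 = 152
S_14 = 14/2 × (22 + 152)
S_14 = 14/2 × 174 = 1218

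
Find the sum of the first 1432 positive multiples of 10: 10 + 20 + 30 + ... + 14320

Factor out 10: = 10(1 + 2 + ... + 1432) = 10 × n(n+1)/2
= 10 × 1432×1433/2
= 10 × 1026028
= 10260280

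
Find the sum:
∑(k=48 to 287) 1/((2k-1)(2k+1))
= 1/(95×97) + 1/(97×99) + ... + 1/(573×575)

Partial fractions: 1/((2k-1)(2k+1)) = (1/2)[1/(2k-1) - 1/(2k+1)]
The series telescopes:
= (1/2)[1/95 - 1/575]
= 48/10925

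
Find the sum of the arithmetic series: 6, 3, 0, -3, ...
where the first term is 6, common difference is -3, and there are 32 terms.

Sₙ = n/2 × (first + last)
Last term = a + (n-1)d = 6 + (32-1)×(-3) = -87
S_32 = 32/2 × (6 + (-87))
S_32 = 32/2 × (-81) = -1296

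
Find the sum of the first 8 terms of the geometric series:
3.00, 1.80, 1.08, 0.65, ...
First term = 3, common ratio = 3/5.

Sₙ = a(1 - rⁿ) / (1 - r)
S_8 = 3(1 - (3/5)^8) / (1 - (3/5))
S_8 = 3(1 - (6561/390625)) / (2/5)
S_8 = 576096/78125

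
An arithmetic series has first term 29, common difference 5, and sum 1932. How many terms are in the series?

Using S = n/2 × [2a + (n-1)d]
1932 = n/2 × [2(29) + (n-1)(5)]
1932 = n/2 × [58 + 5n - 5]
3864 = n × [53 + 5n]
5n² + (53)n - 3864 = 0
Discriminant: Δ = (53)² - 4(5)(-3864) = 2809 + 77280 = 80089
√Δ = 283
n = [-(53) + √Δ] / (2·5) = (-53 + 283) / 10 = 230 / 10 = 23
(The negative root is discarded since n must be a positive integer.)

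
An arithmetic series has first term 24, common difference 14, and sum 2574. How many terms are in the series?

Using S = n/2 × [2a + (n-1)d]
2574 = n/2 × [2(24) + (n-1)(14)]
2574 = n/2 × [48 + 14n - 14]
5148 = n × [34 + 14n]
14n² + (34)n - 5148 = 0
Discriminant: Δ = (34)² - 4(14)(-5148) = 1156 + 288288 = 289444
√Δ = 538
n = [-(34) + √Δ] / (2·14) = (-34 + 538) / 28 = 504 / 28 = 18
(The negative root is discarded since n must be a positive integer.)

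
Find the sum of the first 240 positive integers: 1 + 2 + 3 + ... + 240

Formula: ∑k = n(n+1)/2
= 240×241/2
= 57840/2
= 28920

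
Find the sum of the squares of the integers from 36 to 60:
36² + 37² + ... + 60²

Use ∑_{k=1}^{n} k² = n(n+1)(2n+1)/6, then subtract the first 35 terms.
∑_{k=1}^{60} k² = 60×61×121/6 = 73810
∑_{k=1}^{35} k² = 35×36×71/6 = 14910
∑_{k=36}^{60} k² = 73810 - 14910 = 58900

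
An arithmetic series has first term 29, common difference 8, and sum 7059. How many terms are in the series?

Using S = n/2 × [2a + (n-1)d]
7059 = n/2 × [2(29) + (n-1)(8)]
7059 = n/2 × [58 + 8n - 8]
14118 = n × [50 + 8n]
8n² + (50)n - 14118 = 0
Discriminant: Δ = (50)² - 4(8)(-14118) = 2500 + 451776 = 454276
√Δ = 674
n = [-(50) + √Δ] / (2·8) = (-50 + 674) / 16 = 624 / 16 = 39
(The negative root is discarded since n must be a positive integer.)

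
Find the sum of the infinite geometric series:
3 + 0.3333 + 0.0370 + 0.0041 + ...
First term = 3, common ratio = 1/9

For |r| < 1, S = a / (1 - r)
S = 3 / (1 - (1/9))
S = 3 / (8/9)
S = 27/8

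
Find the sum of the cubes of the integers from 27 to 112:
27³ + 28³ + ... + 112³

Use ∑_{k=1}^{n} k³ = [n(n+1)/2]², then subtract the first 26 terms.
∑_{k=1}^{112} k³ = [112×113/2]² = 6328² = 40043584
∑_{k=1}^{26} k³ = [26×27/2]² = 351² = 123201
∑_{k=27}^{112} k³ = 40043584 - 123201 = 39920383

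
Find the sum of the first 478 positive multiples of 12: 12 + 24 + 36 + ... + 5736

Factor out 12: = 12(1 + 2 + ... + 478) = 12 × n(n+1)/2
= 12 × 478×479/2
= 12 × 114481
= 1373772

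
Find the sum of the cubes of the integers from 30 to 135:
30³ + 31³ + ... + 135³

Use ∑_{k=1}^{n} k³ = [n(n+1)/2]², then subtract the first 29 terms.
∑_{k=1}^{135} k³ = [135×136/2]² = 9180² = 84272400
∑_{k=1}^{29} k³ = [29×30/2]² = 435² = 189225
∑_{k=30}^{135} k³ = 84272400 - 189225 = 84083175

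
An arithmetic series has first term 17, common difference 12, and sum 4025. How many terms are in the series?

Using S = n/2 × [2a + (n-1)d]
4025 = n/2 × [2(17) + (n-1)(12)]
4025 = n/2 × [34 + 12n - 12]
8050 = n × [22 + 12n]
12n² + (22)n - 8050 = 0
Discriminant: Δ = (22)² - 4(12)(-8050) = 484 + 386400 = 386884
√Δ = 622
n = [-(22) + √Δ] / (2·12) = (-22 + 622) / 24 = 600 / 24 = 25
(The negative root is discarded since n must be a positive integer.)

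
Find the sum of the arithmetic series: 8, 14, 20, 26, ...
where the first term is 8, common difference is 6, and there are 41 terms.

Sₙ = n/2 × (first + last)
Last term = a + (n-1)d = 8 + (41-1)×6 = 248
S_41 = 41/2 × (8 + 248)
S_41 = 41/2 × 256 = 5248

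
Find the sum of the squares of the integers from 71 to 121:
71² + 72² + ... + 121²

Use ∑_{k=1}^{n} k² = n(n+1)(2n+1)/6, then subtract the first 70 terms.
∑_{k=1}^{121} k² = 121×122×243/6 = 597861
∑_{k=1}^{70} k² = 70×71×141/6 = 116795
∑_{k=71}^{121} k² = 597861 - 116795 = 481066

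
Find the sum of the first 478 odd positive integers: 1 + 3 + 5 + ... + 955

Sum of first n odd numbers = n²
= 478²
= 228484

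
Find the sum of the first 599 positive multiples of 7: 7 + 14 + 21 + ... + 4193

Factor out 7: = 7(1 + 2 + ... + 599) = 7 × n(n+1)/2
= 7 × 599×600/2
= 7 × 179700
= 1257900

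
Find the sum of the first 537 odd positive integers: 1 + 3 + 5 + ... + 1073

Sum of first n odd numbers = n²
= 537²
= 288369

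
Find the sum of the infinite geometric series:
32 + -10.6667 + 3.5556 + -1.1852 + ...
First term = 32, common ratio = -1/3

For |r| < 1, S = a / (1 - r)
S = 32 / (1 - (-1/3))
S = 32 / (4/3)
S = 24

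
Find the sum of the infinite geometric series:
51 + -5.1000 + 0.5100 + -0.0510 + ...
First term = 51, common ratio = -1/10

For |r| < 1, S = a / (1 - r)
S = 51 / (1 - (-1/10))
S = 51 / (11/10)
S = 510/11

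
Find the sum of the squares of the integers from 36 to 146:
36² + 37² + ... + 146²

Use ∑_{k=1}^{n} k² = n(n+1)(2n+1)/6, then subtract the first 35 terms.
∑_{k=1}^{146} k² = 146×147×293/6 = 1048061
∑_{k=1}^{35} k² = 35×36×71/6 = 14910
∑_{k=36}^{146} k² = 1048061 - 14910 = 1033151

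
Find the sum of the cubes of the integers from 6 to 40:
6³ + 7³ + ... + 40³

Use ∑_{k=1}^{n} k³ = [n(n+1)/2]², then subtract the first 5 terms.
∑_{k=1}^{40} k³ = [40×41/2]² = 820² = 672400
∑_{k=1}^{5} k³ = [5×6/2]² = 15² = 225
∑_{k=6}^{40} k³ = 672400 - 225 = 672175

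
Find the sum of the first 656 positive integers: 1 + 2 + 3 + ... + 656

Formula: ∑k = n(n+1)/2
= 656×657/2
= 430992/2
= 215496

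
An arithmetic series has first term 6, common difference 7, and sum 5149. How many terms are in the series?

Using S = n/2 × [2a + (n-1)d]
5149 = n/2 × [2(6) + (n-1)(7)]
5149 = n/2 × [12 + 7n - 7]
10298 = n × [5 + 7n]
7n² + (5)n - 10298 = 0
Discriminant: Δ = (5)² - 4(7)(-10298) = 25 + 288344 = 288369
√Δ = 537
n = [-(5) + √Δ] / (2·7) = (-5 + 537) / 14 = 532 / 14 = 38
(The negative root is discarded since n must be a positive integer.)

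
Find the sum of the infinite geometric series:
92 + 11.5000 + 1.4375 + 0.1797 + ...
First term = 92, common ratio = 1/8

For |r| < 1, S = a / (1 - r)
S = 92 / (1 - (1/8))
S = 92 / (7/8)
S = 736/7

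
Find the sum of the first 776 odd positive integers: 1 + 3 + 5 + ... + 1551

Sum of first n odd numbers = n²
= 776²
= 602176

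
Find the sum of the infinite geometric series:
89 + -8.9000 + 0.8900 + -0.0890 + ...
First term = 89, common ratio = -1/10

For |r| < 1, S = a / (1 - r)
S = 89 / (1 - (-1/10))
S = 89 / (11/10)
S = 890/11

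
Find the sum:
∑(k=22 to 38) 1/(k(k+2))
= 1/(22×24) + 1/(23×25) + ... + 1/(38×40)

Partial fractions: 1/(k(k+2)) = (1/2)[1/k - 1/(k+2)]
Telescoping leaves the first two and last two terms:
= (1/2)[1/22 + 1/23 - 1/39 - 1/40]
= 15113/789360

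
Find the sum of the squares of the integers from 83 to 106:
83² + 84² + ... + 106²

Use ∑_{k=1}^{n} k² = n(n+1)(2n+1)/6, then subtract the first 82 terms.
∑_{k=1}^{106} k² = 106×107×213/6 = 402641
∑_{k=1}^{82} k² = 82×83×165/6 = 187165
∑_{k=83}^{106} k² = 402641 - 187165 = 215476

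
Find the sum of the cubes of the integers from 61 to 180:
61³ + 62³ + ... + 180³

Use ∑_{k=1}^{n} k³ = [n(n+1)/2]², then subtract the first 60 terms.
∑_{k=1}^{180} k³ = [180×181/2]² = 16290² = 265364100
∑_{k=1}^{60} k³ = [60×61/2]² = 1830² = 3348900
∑_{k=61}^{180} k³ = 265364100 - 3348900 = 262015200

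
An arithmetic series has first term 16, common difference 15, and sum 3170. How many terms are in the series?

Using S = n/2 × [2a + (n-1)d]
3170 = n/2 × [2(16) + (n-1)(15)]
3170 = n/2 × [32 + 15n - 15]
6340 = n × [17 + 15n]
15n² + (17)n - 6340 = 0
Discriminant: Δ = (17)² - 4(15)(-6340) = 289 + 380400 = 380689
√Δ = 617
n = [-(17) + √Δ] / (2·15) = (-17 + 617) / 30 = 600 / 30 = 20
(The negative root is discarded since n must be a positive integer.)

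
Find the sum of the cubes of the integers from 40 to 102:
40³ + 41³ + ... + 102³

Use ∑_{k=1}^{n} k³ = [n(n+1)/2]², then subtract the first 39 terms.
∑_{k=1}^{102} k³ = [102×103/2]² = 5253² = 27594009
∑_{k=1}^{39} k³ = [39×40/2]² = 780² = 608400
∑_{k=40}^{102} k³ = 27594009 - 608400 = 26985609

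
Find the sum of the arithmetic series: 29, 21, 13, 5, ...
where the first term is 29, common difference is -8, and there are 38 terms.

Sₙ = n/2 × (first + last)
Last term = a + (n-1)d = 29 + (38-1)×(-8) = -267
S_38 = 38/2 × (29 + (-267))
S_38 = 38/2 × (-238) = -4522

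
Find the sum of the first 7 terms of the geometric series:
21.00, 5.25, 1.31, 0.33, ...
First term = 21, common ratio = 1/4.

Sₙ = a(1 - rⁿ) / (1 - r)
S_7 = 21(1 - (1/4)^7) / (1 - (1/4))
S_7 = 21(1 - (1/16384)) / (3/4)
S_7 = 114681/4096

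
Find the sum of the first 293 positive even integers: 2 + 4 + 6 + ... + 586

Sum of first n even numbers = n(n+1)
= 293×294
= 86142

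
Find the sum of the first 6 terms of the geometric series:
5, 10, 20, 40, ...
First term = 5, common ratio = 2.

Sₙ = a(1 - rⁿ) / (1 - r)
S_6 = 5(1 - 2^6) / (1 - 2)
S_6 = 5(1 - 64) / (-1)
S_6 = 315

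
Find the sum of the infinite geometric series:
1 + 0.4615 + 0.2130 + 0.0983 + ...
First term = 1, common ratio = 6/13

For |r| < 1, S = a / (1 - r)
S = 1 / (1 - (6/13))
S = 1 / (7/13)
S = 13/7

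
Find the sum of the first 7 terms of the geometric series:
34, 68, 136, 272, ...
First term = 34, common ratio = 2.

Sₙ = a(1 - rⁿ) / (1 - r)
S_7 = 34(1 - 2^7) / (1 - 2)
S_7 = 34(1 - 128) / (-1)
S_7 = 4318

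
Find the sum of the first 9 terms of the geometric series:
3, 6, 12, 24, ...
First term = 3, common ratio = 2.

Sₙ = a(1 - rⁿ) / (1 - r)
S_9 = 3(1 - 2^9) / (1 - 2)
S_9 = 3(1 - 512) / (-1)
S_9 = 1533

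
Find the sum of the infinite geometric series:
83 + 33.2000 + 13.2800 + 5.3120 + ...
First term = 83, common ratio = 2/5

For |r| < 1, S = a / (1 - r)
S = 83 / (1 - (2/5))
S = 83 / (3/5)
S = 415/3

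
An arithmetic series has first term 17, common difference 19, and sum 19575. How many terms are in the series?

Using S = n/2 × [2a + (n-1)d]
19575 = n/2 × [2(17) + (n-1)(19)]
19575 = n/2 × [34 + 19n - 19]
39150 = n × [15 + 19n]
19n² + (15)n - 39150 = 0
Discriminant: Δ = (15)² - 4(19)(-39150) = 225 + 2975400 = 2975625
√Δ = 1725
n = [-(15) + √Δ] / (2·19) = (-15 + 1725) / 38 = 1710 / 38 = 45
(The negative root is discarded since n must be a positive integer.)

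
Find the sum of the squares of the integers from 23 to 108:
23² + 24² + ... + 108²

Use ∑_{k=1}^{n} k² = n(n+1)(2n+1)/6, then subtract the first 22 terms.
∑_{k=1}^{108} k² = 108×109×217/6 = 425754
∑_{k=1}^{22} k² = 22×23×45/6 = 3795
∑_{k=23}^{108} k² = 425754 - 3795 = 421959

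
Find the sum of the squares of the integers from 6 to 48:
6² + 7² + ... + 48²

Use ∑_{k=1}^{n} k² = n(n+1)(2n+1)/6, then subtract the first 5 terms.
∑_{k=1}^{48} k² = 48×49×97/6 = 38024
∑_{k=1}^{5} k² = 5×6×11/6 = 55
∑_{k=6}^{48} k² = 38024 - 55 = 37969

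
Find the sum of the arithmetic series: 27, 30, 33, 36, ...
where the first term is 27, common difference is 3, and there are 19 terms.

Sₙ = n/2 × (first + last)
Last term = a + (n-1)d = 27 + (19-1)×3 = 81
S_19 = 19/2 × (27 + 81)
S_19 = 19/2 × 108 = 1026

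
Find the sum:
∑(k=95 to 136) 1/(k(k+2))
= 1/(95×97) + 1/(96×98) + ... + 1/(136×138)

Partial fractions: 1/(k(k+2)) = (1/2)[1/k - 1/(k+2)]
Telescoping leaves the first two and last two terms:
= (1/2)[1/95 + 1/96 - 1/137 - 1/138]
= 183841/57474240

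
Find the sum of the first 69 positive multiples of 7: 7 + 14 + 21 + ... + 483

Factor out 7: = 7(1 + 2 + ... + 69) = 7 × n(n+1)/2
= 7 × 69×70/2
= 7 × 2415
= 16905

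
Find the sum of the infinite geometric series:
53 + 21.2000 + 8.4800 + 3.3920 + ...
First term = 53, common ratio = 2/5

For |r| < 1, S = a / (1 - r)
S = 53 / (1 - (2/5))
S = 53 / (3/5)
S = 265/3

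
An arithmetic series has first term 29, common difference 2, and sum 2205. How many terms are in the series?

Using S = n/2 × [2a + (n-1)d]
2205 = n/2 × [2(29) + (n-1)(2)]
2205 = n/2 × [58 + 2n - 2]
4410 = n × [56 + 2n]
2n² + (56)n - 4410 = 0
Discriminant: Δ = (56)² - 4(2)(-4410) = 3136 + 35280 = 38416
√Δ = 196
n = [-(56) + √Δ] / (2·2) = (-56 + 196) / 4 = 140 / 4 = 35
(The negative root is discarded since n must be a positive integer.)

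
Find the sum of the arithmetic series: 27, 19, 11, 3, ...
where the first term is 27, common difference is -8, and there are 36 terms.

Sₙ = n/2 × (first + last)
Last term = a + (n-1)d = 27 + (36-1)×(-8) = -253
S_36 = 36/2 × (27 + (-253))
S_36 = 36/2 × (-226) = -4068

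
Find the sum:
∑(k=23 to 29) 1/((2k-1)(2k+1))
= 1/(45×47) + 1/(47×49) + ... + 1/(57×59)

Partial fractions: 1/((2k-1)(2k+1)) = (1/2)[1/(2k-1) - 1/(2k+1)]
The series telescopes:
= (1/2)[1/45 - 1/59]
= 7/2655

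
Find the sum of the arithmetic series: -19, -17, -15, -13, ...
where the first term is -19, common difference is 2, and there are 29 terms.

Sₙ = n/2 × (first + last)
Last term = a + (n-1)d = -19 + (29-1)×2 = 37
S_29 = 29/2 × (-19 + 37)
S_29 = 29/2 × 18 = 261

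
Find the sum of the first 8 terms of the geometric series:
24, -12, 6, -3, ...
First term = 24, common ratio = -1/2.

Sₙ = a(1 - rⁿ) / (1 - r)
S_8 = 24(1 - (-1/2)^8) / (1 - (-1/2))
S_8 = 24(1 - (1/256)) / (3/2)
S_8 = 255/16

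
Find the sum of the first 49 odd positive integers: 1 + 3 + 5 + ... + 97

Sum of first n odd numbers = n²
= 49²
= 2401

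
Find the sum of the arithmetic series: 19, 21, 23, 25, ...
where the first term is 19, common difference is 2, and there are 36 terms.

Sₙ = n/2 × (first + last)
Last term = a + (n-1)d = 19 + (36-1)×2 = 89
S_36 = 36/2 × (19 + 89)
S_36 = 36/2 × 108 = 1944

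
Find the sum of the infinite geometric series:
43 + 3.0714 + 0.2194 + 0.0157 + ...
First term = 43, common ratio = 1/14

For |r| < 1, S = a / (1 - r)
S = 43 / (1 - (1/14))
S = 43 / (13/14)
S = 602/13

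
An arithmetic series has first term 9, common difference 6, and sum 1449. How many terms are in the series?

Using S = n/2 × [2a + (n-1)d]
1449 = n/2 × [2(9) + (n-1)(6)]
1449 = n/2 × [18 + 6n - 6]
2898 = n × [12 + 6n]
6n² + (12)n - 2898 = 0
Discriminant: Δ = (12)² - 4(6)(-2898) = 144 + 69552 = 69696
√Δ = 264
n = [-(12) + √Δ] / (2·6) = (-12 + 264) / 12 = 252 / 12 = 21
(The negative root is discarded since n must be a positive integer.)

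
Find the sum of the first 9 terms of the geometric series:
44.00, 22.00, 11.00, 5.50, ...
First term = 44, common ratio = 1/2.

Sₙ = a(1 - rⁿ) / (1 - r)
S_9 = 44(1 - (1/2)^9) / (1 - (1/2))
S_9 = 44(1 - (1/512)) / (1/2)
S_9 = 5621/64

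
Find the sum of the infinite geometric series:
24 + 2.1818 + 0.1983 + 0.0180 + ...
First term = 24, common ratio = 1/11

For |r| < 1, S = a / (1 - r)
S = 24 / (1 - (1/11))
S = 24 / (10/11)
S = 132/5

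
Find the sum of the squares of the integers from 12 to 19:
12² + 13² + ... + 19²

Use ∑_{k=1}^{n} k² = n(n+1)(2n+1)/6, then subtract the first 11 terms.
∑_{k=1}^{19} k² = 19×20×39/6 = 2470
∑_{k=1}^{11} k² = 11×12×23/6 = 506
∑_{k=12}^{19} k² = 2470 - 506 = 1964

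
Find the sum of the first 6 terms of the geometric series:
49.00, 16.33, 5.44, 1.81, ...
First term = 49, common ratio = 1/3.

Sₙ = a(1 - rⁿ) / (1 - r)
S_6 = 49(1 - (1/3)^6) / (1 - (1/3))
S_6 = 49(1 - (1/729)) / (2/3)
S_6 = 17836/243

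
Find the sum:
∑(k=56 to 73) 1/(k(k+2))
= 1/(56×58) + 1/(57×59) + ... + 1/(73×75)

Partial fractions: 1/(k(k+2)) = (1/2)[1/k - 1/(k+2)]
Telescoping leaves the first two and last two terms:
= (1/2)[1/56 + 1/57 - 1/74 - 1/75]
= 8419/1968400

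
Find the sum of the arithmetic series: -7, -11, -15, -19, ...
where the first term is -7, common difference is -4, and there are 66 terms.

Sₙ = n/2 × (first + last)
Last term = a + (n-1)d = -7 + (66-1)×(-4) = -267
S_66 = 66/2 × (-7 + (-267))
S_66 = 66/2 × (-274) = -9042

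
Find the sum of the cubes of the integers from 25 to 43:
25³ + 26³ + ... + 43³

Use ∑_{k=1}^{n} k³ = [n(n+1)/2]², then subtract the first 24 terms.
∑_{k=1}^{43} k³ = [43×44/2]² = 946² = 894916
∑_{k=1}^{24} k³ = [24×25/2]² = 300² = 90000
∑_{k=25}^{43} k³ = 894916 - 90000 = 804916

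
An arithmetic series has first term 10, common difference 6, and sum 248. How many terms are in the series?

Using S = n/2 × [2a + (n-1)d]
248 = n/2 × [2(10) + (n-1)(6)]
248 = n/2 × [20 + 6n - 6]
496 = n × [14 + 6n]
6n² + (14)n - 496 = 0
Discriminant: Δ = (14)² - 4(6)(-496) = 196 + 11904 = 12100
√Δ = 110
n = [-(14) + √Δ] / (2·6) = (-14 + 110) / 12 = 96 / 12 = 8
(The negative root is discarded since n must be a positive integer.)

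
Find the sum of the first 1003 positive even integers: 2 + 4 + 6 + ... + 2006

Sum of first n even numbers = n(n+1)
= 1003×1004
= 1007012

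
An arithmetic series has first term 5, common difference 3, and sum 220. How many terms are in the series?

Using S = n/2 × [2a + (n-1)d]
220 = n/2 × [2(5) + (n-1)(3)]
220 = n/2 × [10 + 3n - 3]
440 = n × [7 + 3n]
3n² + (7)n - 440 = 0
Discriminant: Δ = (7)² - 4(3)(-440) = 49 + 5280 = 5329
√Δ = 73
n = [-(7) + √Δ] / (2·3) = (-7 + 73) / 6 = 66 / 6 = 11
(The negative root is discarded since n must be a positive integer.)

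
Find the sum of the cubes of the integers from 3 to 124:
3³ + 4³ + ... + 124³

Use ∑_{k=1}^{n} k³ = [n(n+1)/2]², then subtract the first 2 terms.
∑_{k=1}^{124} k³ = [124×125/2]² = 7750² = 60062500
∑_{k=1}^{2} k³ = [2×3/2]² = 3² = 9
∑_{k=3}^{124} k³ = 60062500 - 9 = 60062491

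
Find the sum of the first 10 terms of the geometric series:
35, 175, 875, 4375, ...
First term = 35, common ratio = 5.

Sₙ = a(1 - rⁿ) / (1 - r)
S_10 = 35(1 - 5^10) / (1 - 5)
S_10 = 35(1 - 9765625) / (-4)
S_10 = 85449210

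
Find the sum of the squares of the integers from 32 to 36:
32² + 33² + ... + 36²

Use ∑_{k=1}^{n} k² = n(n+1)(2n+1)/6, then subtract the first 31 terms.
∑_{k=1}^{36} k² = 36×37×73/6 = 16206
∑_{k=1}^{31} k² = 31×32×63/6 = 10416
∑_{k=32}^{36} k² = 16206 - 10416 = 5790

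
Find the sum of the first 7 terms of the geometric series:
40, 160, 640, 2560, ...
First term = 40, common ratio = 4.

Sₙ = a(1 - rⁿ) / (1 - r)
S_7 = 40(1 - 4^7) / (1 - 4)
S_7 = 40(1 - 16384) / (-3)
S_7 = 218440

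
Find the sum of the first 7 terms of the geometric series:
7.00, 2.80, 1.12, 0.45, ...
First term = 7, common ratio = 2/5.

Sₙ = a(1 - rⁿ) / (1 - r)
S_7 = 7(1 - (2/5)^7) / (1 - (2/5))
S_7 = 7(1 - (128/78125)) / (3/5)
S_7 = 181993/15625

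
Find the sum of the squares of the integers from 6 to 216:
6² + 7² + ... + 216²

Use ∑_{k=1}^{n} k² = n(n+1)(2n+1)/6, then subtract the first 5 terms.
∑_{k=1}^{216} k² = 216×217×433/6 = 3382596
∑_{k=1}^{5} k² = 5×6×11/6 = 55
∑_{k=6}^{216} k² = 3382596 - 55 = 3382541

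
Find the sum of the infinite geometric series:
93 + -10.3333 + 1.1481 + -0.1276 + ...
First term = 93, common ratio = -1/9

For |r| < 1, S = a / (1 - r)
S = 93 / (1 - (-1/9))
S = 93 / (10/9)
S = 837/10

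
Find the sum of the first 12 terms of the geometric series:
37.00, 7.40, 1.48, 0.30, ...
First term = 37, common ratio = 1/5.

Sₙ = a(1 - rⁿ) / (1 - r)
S_12 = 37(1 - (1/5)^12) / (1 - (1/5))
S_12 = 37(1 - (1/244140625)) / (4/5)
S_12 = 2258300772/48828125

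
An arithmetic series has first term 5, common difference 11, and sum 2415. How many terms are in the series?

Using S = n/2 × [2a + (n-1)d]
2415 = n/2 × [2(5) + (n-1)(11)]
2415 = n/2 × [10 + 11n - 11]
4830 = n × [-1 + 11n]
11n² + (-1)n - 4830 = 0
Discriminant: Δ = (-1)² - 4(11)(-4830) = 1 + 212520 = 212521
√Δ = 461
n = [-(-1) + √Δ] / (2·11) = (1 + 461) / 22 = 462 / 22 = 21
(The negative root is discarded since n must be a positive integer.)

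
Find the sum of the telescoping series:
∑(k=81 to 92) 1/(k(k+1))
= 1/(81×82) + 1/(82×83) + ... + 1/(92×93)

Partial fractions: 1/(k(k+1)) = 1/k - 1/(k+1)
The series telescopes:
= (1/81 - 1/82) + (1/82 - 1/83) + ... + (1/92 - 1/93)
= 1/81 - 1/93
= 4/2511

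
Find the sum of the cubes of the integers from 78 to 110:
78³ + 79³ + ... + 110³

Use ∑_{k=1}^{n} k³ = [n(n+1)/2]², then subtract the first 77 terms.
∑_{k=1}^{110} k³ = [110×111/2]² = 6105² = 37271025
∑_{k=1}^{77} k³ = [77×78/2]² = 3003² = 9018009
∑_{k=78}^{110} k³ = 37271025 - 9018009 = 28253016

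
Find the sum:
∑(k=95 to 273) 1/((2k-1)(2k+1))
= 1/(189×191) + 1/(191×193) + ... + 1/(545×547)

Partial fractions: 1/((2k-1)(2k+1)) = (1/2)[1/(2k-1) - 1/(2k+1)]
The series telescopes:
= (1/2)[1/189 - 1/547]
= 179/103383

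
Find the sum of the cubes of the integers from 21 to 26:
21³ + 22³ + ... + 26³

Use ∑_{k=1}^{n} k³ = [n(n+1)/2]², then subtract the first 20 terms.
∑_{k=1}^{26} k³ = [26×27/2]² = 351² = 123201
∑_{k=1}^{20} k³ = [20×21/2]² = 210² = 44100
∑_{k=21}^{26} k³ = 123201 - 44100 = 79101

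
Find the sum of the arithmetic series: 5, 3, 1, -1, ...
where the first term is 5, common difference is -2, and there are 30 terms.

Sₙ = n/2 × (first + last)
Last term = a + (n-1)d = 5 + (30-1)×(-2) = -53
S_30 = 30/2 × (5 + (-53))
S_30 = 30/2 × (-48) = -720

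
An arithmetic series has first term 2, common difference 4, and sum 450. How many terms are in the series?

Using S = n/2 × [2a + (n-1)d]
450 = n/2 × [2(2) + (n-1)(4)]
450 = n/2 × [4 + 4n - 4]
900 = n × [0 + 4n]
4n² + (0)n - 900 = 0
Discriminant: Δ = (0)² - 4(4)(-900) = 0 + 14400 = 14400
√Δ = 120
n = [-(0) + √Δ] / (2·4) = (0 + 120) / 8 = 120 / 8 = 15
(The negative root is discarded since n must be a positive integer.)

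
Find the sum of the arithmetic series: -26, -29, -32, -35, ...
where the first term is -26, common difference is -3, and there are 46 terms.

Sₙ = n/2 × (first + last)
Last term = a + (n-1)d = -26 + (46-1)×(-3) = -161
S_46 = 46/2 × (-26 + (-161))
S_46 = 46/2 × (-187) = -4301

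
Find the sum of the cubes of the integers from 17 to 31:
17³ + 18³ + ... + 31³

Use ∑_{k=1}^{n} k³ = [n(n+1)/2]², then subtract the first 16 terms.
∑_{k=1}^{31} k³ = [31×32/2]² = 496² = 246016
∑_{k=1}^{16} k³ = [16×17/2]² = 136² = 18496
∑_{k=17}^{31} k³ = 246016 - 18496 = 227520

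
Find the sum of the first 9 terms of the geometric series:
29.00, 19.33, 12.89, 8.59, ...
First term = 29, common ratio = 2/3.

Sₙ = a(1 - rⁿ) / (1 - r)
S_9 = 29(1 - (2/3)^9) / (1 - (2/3))
S_9 = 29(1 - (512/19683)) / (1/3)
S_9 = 555959/6561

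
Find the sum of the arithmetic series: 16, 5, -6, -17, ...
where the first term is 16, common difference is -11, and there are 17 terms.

Sₙ = n/2 × (first + last)
Last term = a + (n-1)d = 16 + (17-1)×(-11) = -160
S_17 = 17/2 × (16 + (-160))
S_17 = 17/2 × (-144) = -1224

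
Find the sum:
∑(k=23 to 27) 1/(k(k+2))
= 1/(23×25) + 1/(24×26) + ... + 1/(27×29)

Partial fractions: 1/(k(k+2)) = (1/2)[1/k - 1/(k+2)]
Telescoping leaves the first two and last two terms:
= (1/2)[1/23 + 1/24 - 1/28 - 1/29]
= 1675/224112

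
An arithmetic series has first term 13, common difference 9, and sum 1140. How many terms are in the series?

Using S = n/2 × [2a + (n-1)d]
1140 = n/2 × [2(13) + (n-1)(9)]
1140 = n/2 × [26 + 9n - 9]
2280 = n × [17 + 9n]
9n² + (17)n - 2280 = 0
Discriminant: Δ = (17)² - 4(9)(-2280) = 289 + 82080 = 82369
√Δ = 287
n = [-(17) + √Δ] / (2·9) = (-17 + 287) / 18 = 270 / 18 = 15
(The negative root is discarded since n must be a positive integer.)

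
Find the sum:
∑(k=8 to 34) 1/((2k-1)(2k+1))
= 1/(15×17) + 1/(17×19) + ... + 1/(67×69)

Partial fractions: 1/((2k-1)(2k+1)) = (1/2)[1/(2k-1) - 1/(2k+1)]
The series telescopes:
= (1/2)[1/15 - 1/69]
= 3/115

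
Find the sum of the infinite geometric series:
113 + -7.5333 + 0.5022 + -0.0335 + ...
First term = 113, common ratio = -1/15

For |r| < 1, S = a / (1 - r)
S = 113 / (1 - (-1/15))
S = 113 / (16/15)
S = 1695/16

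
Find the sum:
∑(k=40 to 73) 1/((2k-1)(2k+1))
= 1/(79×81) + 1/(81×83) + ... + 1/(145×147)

Partial fractions: 1/((2k-1)(2k+1)) = (1/2)[1/(2k-1) - 1/(2k+1)]
The series telescopes:
= (1/2)[1/79 - 1/147]
= 34/11613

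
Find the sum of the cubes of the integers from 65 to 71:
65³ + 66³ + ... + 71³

Use ∑_{k=1}^{n} k³ = [n(n+1)/2]², then subtract the first 64 terms.
∑_{k=1}^{71} k³ = [71×72/2]² = 2556² = 6533136
∑_{k=1}^{64} k³ = [64×65/2]² = 2080² = 4326400
∑_{k=65}^{71} k³ = 6533136 - 4326400 = 2206736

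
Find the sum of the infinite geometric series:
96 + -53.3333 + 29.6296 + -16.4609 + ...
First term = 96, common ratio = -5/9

For |r| < 1, S = a / (1 - r)
S = 96 / (1 - (-5/9))
S = 96 / (14/9)
S = 432/7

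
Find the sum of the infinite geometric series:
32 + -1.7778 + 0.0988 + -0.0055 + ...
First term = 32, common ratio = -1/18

For |r| < 1, S = a / (1 - r)
S = 32 / (1 - (-1/18))
S = 32 / (19/18)
S = 576/19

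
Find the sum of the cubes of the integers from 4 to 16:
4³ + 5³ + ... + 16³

Use ∑_{k=1}^{n} k³ = [n(n+1)/2]², then subtract the first 3 terms.
∑_{k=1}^{16} k³ = [16×17/2]² = 136² = 18496
∑_{k=1}^{3} k³ = [3×4/2]² = 6² = 36
∑_{k=4}^{16} k³ = 18496 - 36 = 18460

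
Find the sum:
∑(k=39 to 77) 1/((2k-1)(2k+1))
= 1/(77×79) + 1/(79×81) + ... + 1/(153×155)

Partial fractions: 1/((2k-1)(2k+1)) = (1/2)[1/(2k-1) - 1/(2k+1)]
The series telescopes:
= (1/2)[1/77 - 1/155]
= 39/11935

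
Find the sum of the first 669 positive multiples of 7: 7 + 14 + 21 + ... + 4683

Factor out 7: = 7(1 + 2 + ... + 669) = 7 × n(n+1)/2
= 7 × 669×670/2
= 7 × 224115
= 1568805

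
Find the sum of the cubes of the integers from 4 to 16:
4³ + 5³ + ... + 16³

Use ∑_{k=1}^{n} k³ = [n(n+1)/2]², then subtract the first 3 terms.
∑_{k=1}^{16} k³ = [16×17/2]² = 136² = 18496
∑_{k=1}^{3} k³ = [3×4/2]² = 6² = 36
∑_{k=4}^{16} k³ = 18496 - 36 = 18460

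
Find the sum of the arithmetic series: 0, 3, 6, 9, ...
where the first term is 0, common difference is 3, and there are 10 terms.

Sₙ = n/2 × (first + last)
Last term = a + (n-1)d = 0 + (10-1)×3 = 27
S_10 = 10/2 × (0 + 27)
S_10 = 10/2 × 27 = 135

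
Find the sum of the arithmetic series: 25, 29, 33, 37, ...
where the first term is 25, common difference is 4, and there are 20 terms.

Sₙ = n/2 × (first + last)
Last term = a + (n-1)d = 25 + (20-1)×4 = 101
S_20 = 20/2 × (25 + 101)
S_20 = 20/2 × 126 = 1260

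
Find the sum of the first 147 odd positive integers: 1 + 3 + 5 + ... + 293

Sum of first n odd numbers = n²
= 147²
= 21609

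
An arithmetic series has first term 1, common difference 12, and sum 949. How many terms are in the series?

Using S = n/2 × [2a + (n-1)d]
949 = n/2 × [2(1) + (n-1)(12)]
949 = n/2 × [2 + 12n - 12]
1898 = n × [-10 + 12n]
12n² + (-10)n - 1898 = 0
Discriminant: Δ = (-10)² - 4(12)(-1898) = 100 + 91104 = 91204
√Δ = 302
n = [-(-10) + √Δ] / (2·12) = (10 + 302) / 24 = 312 / 24 = 13
(The negative root is discarded since n must be a positive integer.)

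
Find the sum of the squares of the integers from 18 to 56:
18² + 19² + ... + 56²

Use ∑_{k=1}^{n} k² = n(n+1)(2n+1)/6, then subtract the first 17 terms.
∑_{k=1}^{56} k² = 56×57×113/6 = 60116
∑_{k=1}^{17} k² = 17×18×35/6 = 1785
∑_{k=18}^{56} k² = 60116 - 1785 = 58331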